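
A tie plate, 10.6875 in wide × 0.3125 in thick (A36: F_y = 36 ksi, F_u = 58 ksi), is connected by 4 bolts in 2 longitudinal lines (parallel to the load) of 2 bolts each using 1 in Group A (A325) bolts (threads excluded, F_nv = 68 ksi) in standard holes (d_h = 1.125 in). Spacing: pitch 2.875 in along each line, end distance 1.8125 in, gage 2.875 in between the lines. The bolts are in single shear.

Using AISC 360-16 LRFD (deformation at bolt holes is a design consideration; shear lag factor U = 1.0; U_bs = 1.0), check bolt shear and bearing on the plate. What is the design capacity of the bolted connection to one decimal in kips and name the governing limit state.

97.9 kips (bearing governs)

Bolt shear: A_b = π(1)²/4 = 0.7854 in². φR_n = 0.75 × 68 × 0.7854 × 4 × 1 = 160.2 kips.
Bearing (0.3125 in plate, F_u = 58 ksi): end bolts L_c = 1.8125 − 1.125/2 = 1.25, R_n = min(1.2×1.25×0.3125×58, 2.4×1×0.3125×58) = 27.188 kips/bolt; interior L_c = 2.875 − 1.125 = 1.75, R_n = 38.063 kips/bolt. φR_n = 0.75 × (2×27.188 + 2×38.063) = 97.9 kips.
Governing: min(160.2, 97.9) = 97.9 kips → bearing.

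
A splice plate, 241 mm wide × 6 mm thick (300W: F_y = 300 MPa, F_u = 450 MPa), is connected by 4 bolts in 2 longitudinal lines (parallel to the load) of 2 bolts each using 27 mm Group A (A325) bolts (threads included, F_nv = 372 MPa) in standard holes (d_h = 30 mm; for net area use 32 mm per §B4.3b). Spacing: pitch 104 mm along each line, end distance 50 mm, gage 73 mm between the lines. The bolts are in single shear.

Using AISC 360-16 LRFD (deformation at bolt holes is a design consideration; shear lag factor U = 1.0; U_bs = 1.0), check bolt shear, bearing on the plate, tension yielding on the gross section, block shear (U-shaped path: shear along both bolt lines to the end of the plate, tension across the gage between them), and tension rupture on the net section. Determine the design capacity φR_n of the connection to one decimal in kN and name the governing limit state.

Bolt shear: A_b = π(27)²/4 = 572.56 mm². φR_n = 0.75 × 372 × 572.56 × 4 × 1 = 639.0 kN.
Bearing (6 mm plate, F_u = 450 MPa): end bolts L_c = 50 − 30/2 = 35, R_n = min(1.2×35×6×450, 2.4×27×6×450) = 113.4 kN/bolt; interior L_c = 104 − 30 = 74, R_n = 174.96 kN/bolt. φR_n = 0.75 × (2×113.4 + 2×174.96) = 432.5 kN.
Tension yield (gross): A_g = 241×6 = 1446 mm². φR_n = 0.90 × 300 × 1446 = 390.4 kN.
Block shear: shear path 2×[50+1×104] = 2×154 mm, A_gv = 1848, A_nv = 2×(154 − 1.5×32)×6 = 1272 mm²; tension across gage: (73 − 1×32)×6 = 246 mm². R_n = min(0.6×450×1272, 0.6×300×1848) + 1.0×450×246 = min(343.44, 332.64) + 110.7 = 443.34 kN. φR_n = 0.75 × 443.34 = 332.5 kN.
Tension rupture (net): A_n = (241 − 2×32)×6 = 1062 mm² (U = 1.0, A_e = A_n). φR_n = 0.75 × 450 × 1062 = 358.4 kN.
Governing: min(639.0, 432.5, 390.4, 332.5, 358.4) = 332.5 kN → block shear.

332.5 kN (block shear governs)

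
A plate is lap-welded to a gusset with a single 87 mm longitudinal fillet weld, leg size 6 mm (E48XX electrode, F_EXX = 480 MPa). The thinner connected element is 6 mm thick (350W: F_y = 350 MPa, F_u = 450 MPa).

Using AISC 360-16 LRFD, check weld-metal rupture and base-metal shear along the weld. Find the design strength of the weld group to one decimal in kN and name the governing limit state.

79.7 kN (weld metal governs)

Weld metal: throat = 0.707×6 = 4.242 mm, L = 87 mm. φR_n = 0.75 × 0.6 × 480 × 4.242 × 87 = 79.7 kN.
Base metal shear (6 mm plate): yield φR_n = 1.0×0.6×350×6×87 = 109.6 kN; rupture φR_n = 0.75×0.6×450×6×87 = 105.7 kN; take 105.7 kN (rupture).
Governing: min(79.7, 105.7) = 79.7 kN → weld metal.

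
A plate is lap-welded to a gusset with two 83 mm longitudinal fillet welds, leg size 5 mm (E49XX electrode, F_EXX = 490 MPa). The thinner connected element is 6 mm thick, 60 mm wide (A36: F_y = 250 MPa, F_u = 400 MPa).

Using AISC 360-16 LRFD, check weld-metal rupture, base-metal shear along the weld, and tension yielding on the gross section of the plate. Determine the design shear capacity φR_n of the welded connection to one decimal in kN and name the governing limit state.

Weld metal: throat = 0.707×5 = 3.535 mm, L = 2×83 = 166 mm. φR_n = 0.75 × 0.6 × 490 × 3.535 × 166 = 129.4 kN.
Base metal shear (6 mm plate): yield φR_n = 1.0×0.6×250×6×166 = 149.4 kN; rupture φR_n = 0.75×0.6×400×6×166 = 179.3 kN; take 149.4 kN (yield).
Tension yield (gross): A_g = 60×6 = 360 mm². φR_n = 0.90 × 250 × 360 = 81.0 kN.
Governing: min(129.4, 149.4, 81.0) = 81.0 kN → gross-section yield.

81.0 kN (gross-section yield governs)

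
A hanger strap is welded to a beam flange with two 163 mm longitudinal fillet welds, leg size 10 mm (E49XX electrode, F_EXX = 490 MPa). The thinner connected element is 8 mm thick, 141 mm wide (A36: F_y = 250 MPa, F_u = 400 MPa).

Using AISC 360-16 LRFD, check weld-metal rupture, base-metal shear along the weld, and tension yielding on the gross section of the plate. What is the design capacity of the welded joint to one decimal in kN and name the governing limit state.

Weld metal: throat = 0.707×10 = 7.07 mm, L = 2×163 = 326 mm. φR_n = 0.75 × 0.6 × 490 × 7.07 × 326 = 508.2 kN.
Base metal shear (8 mm plate): yield φR_n = 1.0×0.6×250×8×326 = 391.2 kN; rupture φR_n = 0.75×0.6×400×8×326 = 469.4 kN; take 391.2 kN (yield).
Tension yield (gross): A_g = 141×8 = 1128 mm². φR_n = 0.90 × 250 × 1128 = 253.8 kN.
Governing: min(508.2, 391.2, 253.8) = 253.8 kN → gross-section yield.

253.8 kN (gross-section yield governs)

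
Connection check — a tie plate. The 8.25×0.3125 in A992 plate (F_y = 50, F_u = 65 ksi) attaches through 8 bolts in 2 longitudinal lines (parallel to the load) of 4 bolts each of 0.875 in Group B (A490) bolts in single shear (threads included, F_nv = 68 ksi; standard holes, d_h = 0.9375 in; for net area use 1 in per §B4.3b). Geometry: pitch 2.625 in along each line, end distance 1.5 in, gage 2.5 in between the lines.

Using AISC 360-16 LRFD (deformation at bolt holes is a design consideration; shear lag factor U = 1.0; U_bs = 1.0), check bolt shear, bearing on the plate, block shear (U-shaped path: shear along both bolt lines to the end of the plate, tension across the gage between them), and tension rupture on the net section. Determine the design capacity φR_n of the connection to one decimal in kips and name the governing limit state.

95.2 kips (net-section rupture governs)

Bolt shear: A_b = π(0.875)²/4 = 0.60132 in². φR_n = 0.75 × 68 × 0.60132 × 8 × 1 = 245.3 kips.
Bearing (0.3125 in plate, F_u = 65 ksi): end bolts L_c = 1.5 − 0.9375/2 = 1.03125, R_n = min(1.2×1.03125×0.3125×65, 2.4×0.875×0.3125×65) = 25.137 kips/bolt; interior L_c = 2.625 − 0.9375 = 1.6875, R_n = 41.133 kips/bolt. φR_n = 0.75 × (2×25.137 + 6×41.133) = 222.8 kips.
Block shear: shear path 2×[1.5+3×2.625] = 2×9.375 in, A_gv = 5.8594, A_nv = 2×(9.375 − 3.5×1)×0.3125 = 3.6719 in²; tension across gage: (2.5 − 1×1)×0.3125 = 0.46875 in². R_n = min(0.6×65×3.6719, 0.6×50×5.8594) + 1.0×65×0.46875 = min(143.2, 175.78) + 30.469 = 173.67 kips. φR_n = 0.75 × 173.67 = 130.3 kips.
Tension rupture (net): A_n = (8.25 − 2×1)×0.3125 = 1.9531 in² (U = 1.0, A_e = A_n). φR_n = 0.75 × 65 × 1.9531 = 95.2 kips.
Governing: min(245.3, 222.8, 130.3, 95.2) = 95.2 kips → net-section rupture.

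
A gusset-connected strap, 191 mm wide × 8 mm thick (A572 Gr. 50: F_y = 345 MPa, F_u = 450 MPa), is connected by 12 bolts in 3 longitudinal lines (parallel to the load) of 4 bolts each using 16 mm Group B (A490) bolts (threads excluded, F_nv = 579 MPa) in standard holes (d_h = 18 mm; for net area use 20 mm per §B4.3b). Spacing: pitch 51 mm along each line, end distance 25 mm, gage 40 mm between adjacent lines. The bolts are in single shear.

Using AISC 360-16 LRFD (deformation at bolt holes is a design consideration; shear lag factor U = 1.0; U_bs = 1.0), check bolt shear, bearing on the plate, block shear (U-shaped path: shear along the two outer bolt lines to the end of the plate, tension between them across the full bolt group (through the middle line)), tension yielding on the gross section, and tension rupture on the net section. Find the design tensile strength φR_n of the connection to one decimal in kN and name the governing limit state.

353.7 kN (net-section rupture governs)

Bolt shear: A_b = π(16)²/4 = 201.06 mm². φR_n = 0.75 × 579 × 201.06 × 12 × 1 = 1047.7 kN.
Bearing (8 mm plate, F_u = 450 MPa): end bolts L_c = 25 − 18/2 = 16, R_n = min(1.2×16×8×450, 2.4×16×8×450) = 69.12 kN/bolt; interior L_c = 51 − 18 = 33, R_n = 138.24 kN/bolt. φR_n = 0.75 × (3×69.12 + 9×138.24) = 1088.6 kN.
Block shear: shear path 2×[25+3×51] = 2×178 mm, A_gv = 2848, A_nv = 2×(178 − 3.5×20)×8 = 1728 mm²; tension across gage: (80 − 2×20)×8 = 320 mm². R_n = min(0.6×450×1728, 0.6×345×2848) + 1.0×450×320 = min(466.56, 589.54) + 144 = 610.56 kN. φR_n = 0.75 × 610.56 = 457.9 kN.
Tension yield (gross): A_g = 191×8 = 1528 mm². φR_n = 0.90 × 345 × 1528 = 474.4 kN.
Tension rupture (net): A_n = (191 − 3×20)×8 = 1048 mm² (U = 1.0, A_e = A_n). φR_n = 0.75 × 450 × 1048 = 353.7 kN.
Governing: min(1047.7, 1088.6, 457.9, 474.4, 353.7) = 353.7 kN → net-section rupture.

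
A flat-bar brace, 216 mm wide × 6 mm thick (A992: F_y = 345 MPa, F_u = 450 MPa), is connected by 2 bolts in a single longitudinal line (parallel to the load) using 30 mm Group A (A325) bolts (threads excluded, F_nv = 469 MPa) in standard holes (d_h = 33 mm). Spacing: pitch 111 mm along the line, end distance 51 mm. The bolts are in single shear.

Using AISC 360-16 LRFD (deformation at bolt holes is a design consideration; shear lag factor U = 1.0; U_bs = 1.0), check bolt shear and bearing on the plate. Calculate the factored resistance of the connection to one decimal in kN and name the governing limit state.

229.6 kN (bearing governs)

Bolt shear: A_b = π(30)²/4 = 706.86 mm². φR_n = 0.75 × 469 × 706.86 × 2 × 1 = 497.3 kN.
Bearing (6 mm plate, F_u = 450 MPa): end bolts L_c = 51 − 33/2 = 34.5, R_n = min(1.2×34.5×6×450, 2.4×30×6×450) = 111.78 kN/bolt; interior L_c = 111 − 33 = 78, R_n = 194.4 kN/bolt. φR_n = 0.75 × (1×111.78 + 1×194.4) = 229.6 kN.
Governing: min(497.3, 229.6) = 229.6 kN → bearing.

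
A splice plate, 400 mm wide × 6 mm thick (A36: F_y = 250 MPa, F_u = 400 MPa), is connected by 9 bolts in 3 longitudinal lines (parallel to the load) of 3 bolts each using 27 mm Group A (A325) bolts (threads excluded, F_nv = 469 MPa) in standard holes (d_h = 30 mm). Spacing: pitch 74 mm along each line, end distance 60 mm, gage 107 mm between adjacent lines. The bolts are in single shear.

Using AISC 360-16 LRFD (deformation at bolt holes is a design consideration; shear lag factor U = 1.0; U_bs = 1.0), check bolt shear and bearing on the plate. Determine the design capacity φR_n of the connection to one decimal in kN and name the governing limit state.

861.8 kN (bearing governs)

Bolt shear: A_b = π(27)²/4 = 572.56 mm². φR_n = 0.75 × 469 × 572.56 × 9 × 1 = 1812.6 kN.
Bearing (6 mm plate, F_u = 400 MPa): end bolts L_c = 60 − 30/2 = 45, R_n = min(1.2×45×6×400, 2.4×27×6×400) = 129.6 kN/bolt; interior L_c = 74 − 30 = 44, R_n = 126.72 kN/bolt. φR_n = 0.75 × (3×129.6 + 6×126.72) = 861.8 kN.
Governing: min(1812.6, 861.8) = 861.8 kN → bearing.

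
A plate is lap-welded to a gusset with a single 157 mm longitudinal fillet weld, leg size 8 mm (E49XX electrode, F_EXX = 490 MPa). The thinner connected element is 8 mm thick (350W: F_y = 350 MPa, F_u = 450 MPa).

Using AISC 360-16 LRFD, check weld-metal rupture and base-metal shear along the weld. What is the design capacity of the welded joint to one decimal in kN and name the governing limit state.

195.8 kN (weld metal governs)

Weld metal: throat = 0.707×8 = 5.656 mm, L = 157 mm. φR_n = 0.75 × 0.6 × 490 × 5.656 × 157 = 195.8 kN.
Base metal shear (8 mm plate): yield φR_n = 1.0×0.6×350×8×157 = 263.8 kN; rupture φR_n = 0.75×0.6×450×8×157 = 254.3 kN; take 254.3 kN (rupture).
Governing: min(195.8, 254.3) = 195.8 kN → weld metal.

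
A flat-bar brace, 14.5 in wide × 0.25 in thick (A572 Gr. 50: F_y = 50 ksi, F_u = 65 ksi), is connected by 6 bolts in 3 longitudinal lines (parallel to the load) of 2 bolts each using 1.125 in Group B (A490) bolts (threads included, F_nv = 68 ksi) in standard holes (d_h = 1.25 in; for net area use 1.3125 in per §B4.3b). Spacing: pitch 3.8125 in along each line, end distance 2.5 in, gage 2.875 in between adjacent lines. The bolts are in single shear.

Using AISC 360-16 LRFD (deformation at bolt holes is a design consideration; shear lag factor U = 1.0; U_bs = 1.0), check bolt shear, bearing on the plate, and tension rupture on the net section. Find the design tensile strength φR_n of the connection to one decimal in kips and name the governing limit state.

Bolt shear: A_b = π(1.125)²/4 = 0.99402 in². φR_n = 0.75 × 68 × 0.99402 × 6 × 1 = 304.2 kips.
Bearing (0.25 in plate, F_u = 65 ksi): end bolts L_c = 2.5 − 1.25/2 = 1.875, R_n = min(1.2×1.875×0.25×65, 2.4×1.125×0.25×65) = 36.563 kips/bolt; interior L_c = 3.8125 − 1.25 = 2.5625, R_n = 43.875 kips/bolt. φR_n = 0.75 × (3×36.563 + 3×43.875) = 181.0 kips.
Tension rupture (net): A_n = (14.5 − 3×1.3125)×0.25 = 2.6406 in² (U = 1.0, A_e = A_n). φR_n = 0.75 × 65 × 2.6406 = 128.7 kips.
Governing: min(304.2, 181.0, 128.7) = 128.7 kips → net-section rupture.

128.7 kips (net-section rupture governs)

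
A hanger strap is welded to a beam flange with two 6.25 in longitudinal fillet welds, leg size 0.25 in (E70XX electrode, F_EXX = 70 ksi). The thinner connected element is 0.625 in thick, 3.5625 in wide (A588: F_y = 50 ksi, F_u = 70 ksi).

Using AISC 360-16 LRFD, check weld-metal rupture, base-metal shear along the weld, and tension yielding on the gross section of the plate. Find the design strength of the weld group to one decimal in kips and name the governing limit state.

Weld metal: throat = 0.707×0.25 = 0.17675 in, L = 2×6.25 = 12.5 in. φR_n = 0.75 × 0.6 × 70 × 0.17675 × 12.5 = 69.6 kips.
Base metal shear (0.625 in plate): yield φR_n = 1.0×0.6×50×0.625×12.5 = 234.4 kips; rupture φR_n = 0.75×0.6×70×0.625×12.5 = 246.1 kips; take 234.4 kips (yield).
Tension yield (gross): A_g = 3.5625×0.625 = 2.2266 in². φR_n = 0.90 × 50 × 2.2266 = 100.2 kips.
Governing: min(69.6, 234.4, 100.2) = 69.6 kips → weld metal.

69.6 kips (weld metal governs)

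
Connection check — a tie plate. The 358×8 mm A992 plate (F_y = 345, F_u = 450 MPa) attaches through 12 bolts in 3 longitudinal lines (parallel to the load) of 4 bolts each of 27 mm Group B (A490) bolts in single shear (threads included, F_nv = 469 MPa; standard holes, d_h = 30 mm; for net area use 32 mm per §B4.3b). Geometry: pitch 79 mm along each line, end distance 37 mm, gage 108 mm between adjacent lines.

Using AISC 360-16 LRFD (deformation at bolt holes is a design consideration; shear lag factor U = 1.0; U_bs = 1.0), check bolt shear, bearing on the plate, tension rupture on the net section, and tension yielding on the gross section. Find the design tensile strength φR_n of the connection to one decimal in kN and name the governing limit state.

Bolt shear: A_b = π(27)²/4 = 572.56 mm². φR_n = 0.75 × 469 × 572.56 × 12 × 1 = 2416.8 kN.
Bearing (8 mm plate, F_u = 450 MPa): end bolts L_c = 37 − 30/2 = 22, R_n = min(1.2×22×8×450, 2.4×27×8×450) = 95.04 kN/bolt; interior L_c = 79 − 30 = 49, R_n = 211.68 kN/bolt. φR_n = 0.75 × (3×95.04 + 9×211.68) = 1642.7 kN.
Tension rupture (net): A_n = (358 − 3×32)×8 = 2096 mm² (U = 1.0, A_e = A_n). φR_n = 0.75 × 450 × 2096 = 707.4 kN.
Tension yield (gross): A_g = 358×8 = 2864 mm². φR_n = 0.90 × 345 × 2864 = 889.3 kN.
Governing: min(2416.8, 1642.7, 707.4, 889.3) = 707.4 kN → net-section rupture.

707.4 kN (net-section rupture governs)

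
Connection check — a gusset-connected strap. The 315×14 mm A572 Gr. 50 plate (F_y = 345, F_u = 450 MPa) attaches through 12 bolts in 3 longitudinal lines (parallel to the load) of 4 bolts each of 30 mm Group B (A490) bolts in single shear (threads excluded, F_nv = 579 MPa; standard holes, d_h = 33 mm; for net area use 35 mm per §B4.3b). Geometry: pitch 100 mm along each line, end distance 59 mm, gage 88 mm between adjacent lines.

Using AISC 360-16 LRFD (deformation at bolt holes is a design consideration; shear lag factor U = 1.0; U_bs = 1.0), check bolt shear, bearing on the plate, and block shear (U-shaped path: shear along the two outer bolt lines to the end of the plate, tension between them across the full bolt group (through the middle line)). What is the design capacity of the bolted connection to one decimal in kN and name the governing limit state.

1841.8 kN (block shear governs)

Bolt shear: A_b = π(30)²/4 = 706.86 mm². φR_n = 0.75 × 579 × 706.86 × 12 × 1 = 3683.4 kN.
Bearing (14 mm plate, F_u = 450 MPa): end bolts L_c = 59 − 33/2 = 42.5, R_n = min(1.2×42.5×14×450, 2.4×30×14×450) = 321.3 kN/bolt; interior L_c = 100 − 33 = 67, R_n = 453.6 kN/bolt. φR_n = 0.75 × (3×321.3 + 9×453.6) = 3784.7 kN.
Block shear: shear path 2×[59+3×100] = 2×359 mm, A_gv = 10052, A_nv = 2×(359 − 3.5×35)×14 = 6622 mm²; tension across gage: (176 − 2×35)×14 = 1484 mm². R_n = min(0.6×450×6622, 0.6×345×10052) + 1.0×450×1484 = min(1787.9, 2080.8) + 667.8 = 2455.7 kN. φR_n = 0.75 × 2455.7 = 1841.8 kN.
Governing: min(3683.4, 3784.7, 1841.8) = 1841.8 kN → block shear.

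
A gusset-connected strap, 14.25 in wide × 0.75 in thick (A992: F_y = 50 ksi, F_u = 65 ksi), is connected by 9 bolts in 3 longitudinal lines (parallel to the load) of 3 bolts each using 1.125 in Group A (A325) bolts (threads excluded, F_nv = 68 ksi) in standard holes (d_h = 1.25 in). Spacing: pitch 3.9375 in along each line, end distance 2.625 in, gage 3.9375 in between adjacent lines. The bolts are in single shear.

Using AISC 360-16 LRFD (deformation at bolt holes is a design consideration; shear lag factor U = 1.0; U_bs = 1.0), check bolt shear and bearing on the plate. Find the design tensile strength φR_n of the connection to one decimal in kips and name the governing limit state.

456.3 kips (bolt shear governs)

Bolt shear: A_b = π(1.125)²/4 = 0.99402 in². φR_n = 0.75 × 68 × 0.99402 × 9 × 1 = 456.3 kips.
Bearing (0.75 in plate, F_u = 65 ksi): end bolts L_c = 2.625 − 1.25/2 = 2, R_n = min(1.2×2×0.75×65, 2.4×1.125×0.75×65) = 117 kips/bolt; interior L_c = 3.9375 − 1.25 = 2.6875, R_n = 131.63 kips/bolt. φR_n = 0.75 × (3×117 + 6×131.63) = 855.6 kips.
Governing: min(456.3, 855.6) = 456.3 kips → bolt shear.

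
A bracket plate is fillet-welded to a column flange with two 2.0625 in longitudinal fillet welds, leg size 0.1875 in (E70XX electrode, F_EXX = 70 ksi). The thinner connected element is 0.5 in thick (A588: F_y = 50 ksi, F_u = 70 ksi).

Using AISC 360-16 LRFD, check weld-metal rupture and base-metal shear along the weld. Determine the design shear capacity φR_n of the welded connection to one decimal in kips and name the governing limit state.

17.2 kips (weld metal governs)

Weld metal: throat = 0.707×0.1875 = 0.13256 in, L = 2×2.0625 = 4.125 in. φR_n = 0.75 × 0.6 × 70 × 0.13256 × 4.125 = 17.2 kips.
Base metal shear (0.5 in plate): yield φR_n = 1.0×0.6×50×0.5×4.125 = 61.9 kips; rupture φR_n = 0.75×0.6×70×0.5×4.125 = 65.0 kips; take 61.9 kips (yield).
Governing: min(17.2, 61.9) = 17.2 kips → weld metal.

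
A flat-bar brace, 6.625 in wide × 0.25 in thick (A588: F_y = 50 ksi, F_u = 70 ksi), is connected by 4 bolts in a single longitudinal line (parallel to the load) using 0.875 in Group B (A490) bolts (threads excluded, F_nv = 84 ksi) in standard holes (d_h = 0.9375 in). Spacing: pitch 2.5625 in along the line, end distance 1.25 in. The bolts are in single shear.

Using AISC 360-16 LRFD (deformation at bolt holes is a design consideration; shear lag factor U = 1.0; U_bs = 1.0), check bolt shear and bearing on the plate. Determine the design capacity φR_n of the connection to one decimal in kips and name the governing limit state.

Bolt shear: A_b = π(0.875)²/4 = 0.60132 in². φR_n = 0.75 × 84 × 0.60132 × 4 × 1 = 151.5 kips.
Bearing (0.25 in plate, F_u = 70 ksi): end bolts L_c = 1.25 − 0.9375/2 = 0.78125, R_n = min(1.2×0.78125×0.25×70, 2.4×0.875×0.25×70) = 16.406 kips/bolt; interior L_c = 2.5625 − 0.9375 = 1.625, R_n = 34.125 kips/bolt. φR_n = 0.75 × (1×16.406 + 3×34.125) = 89.1 kips.
Governing: min(151.5, 89.1) = 89.1 kips → bearing.

89.1 kips (bearing governs)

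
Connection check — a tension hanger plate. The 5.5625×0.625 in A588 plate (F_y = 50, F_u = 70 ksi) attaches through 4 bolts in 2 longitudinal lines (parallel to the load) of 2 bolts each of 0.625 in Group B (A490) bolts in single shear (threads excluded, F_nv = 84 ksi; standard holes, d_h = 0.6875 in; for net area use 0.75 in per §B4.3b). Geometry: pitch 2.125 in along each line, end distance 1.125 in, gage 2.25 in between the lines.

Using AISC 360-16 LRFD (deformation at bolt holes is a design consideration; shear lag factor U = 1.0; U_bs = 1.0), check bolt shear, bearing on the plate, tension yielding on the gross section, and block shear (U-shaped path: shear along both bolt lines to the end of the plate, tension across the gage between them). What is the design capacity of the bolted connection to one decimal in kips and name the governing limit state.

77.3 kips (bolt shear governs)

Bolt shear: A_b = π(0.625)²/4 = 0.3068 in². φR_n = 0.75 × 84 × 0.3068 × 4 × 1 = 77.3 kips.
Bearing (0.625 in plate, F_u = 70 ksi): end bolts L_c = 1.125 − 0.6875/2 = 0.78125, R_n = min(1.2×0.78125×0.625×70, 2.4×0.625×0.625×70) = 41.016 kips/bolt; interior L_c = 2.125 − 0.6875 = 1.4375, R_n = 65.625 kips/bolt. φR_n = 0.75 × (2×41.016 + 2×65.625) = 160.0 kips.
Tension yield (gross): A_g = 5.5625×0.625 = 3.4766 in². φR_n = 0.90 × 50 × 3.4766 = 156.4 kips.
Block shear: shear path 2×[1.125+1×2.125] = 2×3.25 in, A_gv = 4.0625, A_nv = 2×(3.25 − 1.5×0.75)×0.625 = 2.6563 in²; tension across gage: (2.25 − 1×0.75)×0.625 = 0.9375 in². R_n = min(0.6×70×2.6563, 0.6×50×4.0625) + 1.0×70×0.9375 = min(111.56, 121.88) + 65.625 = 177.19 kips. φR_n = 0.75 × 177.19 = 132.9 kips.
Governing: min(77.3, 160.0, 156.4, 132.9) = 77.3 kips → bolt shear.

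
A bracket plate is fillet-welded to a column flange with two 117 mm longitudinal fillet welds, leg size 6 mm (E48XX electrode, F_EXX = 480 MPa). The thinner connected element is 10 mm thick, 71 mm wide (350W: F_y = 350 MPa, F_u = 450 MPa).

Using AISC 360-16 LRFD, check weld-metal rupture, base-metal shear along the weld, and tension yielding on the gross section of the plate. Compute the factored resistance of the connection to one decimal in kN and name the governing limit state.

Weld metal: throat = 0.707×6 = 4.242 mm, L = 2×117 = 234 mm. φR_n = 0.75 × 0.6 × 480 × 4.242 × 234 = 214.4 kN.
Base metal shear (10 mm plate): yield φR_n = 1.0×0.6×350×10×234 = 491.4 kN; rupture φR_n = 0.75×0.6×450×10×234 = 473.9 kN; take 473.9 kN (rupture).
Tension yield (gross): A_g = 71×10 = 710 mm². φR_n = 0.90 × 350 × 710 = 223.7 kN.
Governing: min(214.4, 473.9, 223.7) = 214.4 kN → weld metal.

214.4 kN (weld metal governs)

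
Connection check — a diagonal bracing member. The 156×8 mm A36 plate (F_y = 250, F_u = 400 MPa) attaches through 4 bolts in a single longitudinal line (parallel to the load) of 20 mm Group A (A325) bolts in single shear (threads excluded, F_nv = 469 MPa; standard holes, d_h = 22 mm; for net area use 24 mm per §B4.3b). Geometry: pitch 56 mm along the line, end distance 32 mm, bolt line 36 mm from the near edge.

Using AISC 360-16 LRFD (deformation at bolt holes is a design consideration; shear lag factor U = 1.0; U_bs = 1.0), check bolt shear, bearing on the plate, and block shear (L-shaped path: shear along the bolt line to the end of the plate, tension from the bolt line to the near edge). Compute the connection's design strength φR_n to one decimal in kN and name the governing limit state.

Bolt shear: A_b = π(20)²/4 = 314.16 mm². φR_n = 0.75 × 469 × 314.16 × 4 × 1 = 442.0 kN.
Bearing (8 mm plate, F_u = 400 MPa): end bolts L_c = 32 − 22/2 = 21, R_n = min(1.2×21×8×400, 2.4×20×8×400) = 80.64 kN/bolt; interior L_c = 56 − 22 = 34, R_n = 130.56 kN/bolt. φR_n = 0.75 × (1×80.64 + 3×130.56) = 354.2 kN.
Block shear: shear path 1×[32+3×56] = 1×200 mm, A_gv = 1600, A_nv = 1×(200 − 3.5×24)×8 = 928 mm²; tension to near edge: (36 − 0.5×24)×8 = 192 mm². R_n = min(0.6×400×928, 0.6×250×1600) + 1.0×400×192 = min(222.72, 240) + 76.8 = 299.52 kN. φR_n = 0.75 × 299.52 = 224.6 kN.
Governing: min(442.0, 354.2, 224.6) = 224.6 kN → block shear.

224.6 kN (block shear governs)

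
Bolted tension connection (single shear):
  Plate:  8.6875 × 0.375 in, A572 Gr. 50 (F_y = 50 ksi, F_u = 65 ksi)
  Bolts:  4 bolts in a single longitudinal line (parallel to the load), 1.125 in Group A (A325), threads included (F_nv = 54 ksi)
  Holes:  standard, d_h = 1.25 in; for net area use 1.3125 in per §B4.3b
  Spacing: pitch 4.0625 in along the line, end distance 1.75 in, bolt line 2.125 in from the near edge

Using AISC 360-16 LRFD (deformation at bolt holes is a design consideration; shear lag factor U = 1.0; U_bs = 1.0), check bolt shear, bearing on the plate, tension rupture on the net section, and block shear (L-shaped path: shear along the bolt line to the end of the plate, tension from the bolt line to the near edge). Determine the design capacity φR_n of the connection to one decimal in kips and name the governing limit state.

129.3 kips (block shear governs)

Bolt shear: A_b = π(1.125)²/4 = 0.99402 in². φR_n = 0.75 × 54 × 0.99402 × 4 × 1 = 161.0 kips.
Bearing (0.375 in plate, F_u = 65 ksi): end bolts L_c = 1.75 − 1.25/2 = 1.125, R_n = min(1.2×1.125×0.375×65, 2.4×1.125×0.375×65) = 32.906 kips/bolt; interior L_c = 4.0625 − 1.25 = 2.8125, R_n = 65.813 kips/bolt. φR_n = 0.75 × (1×32.906 + 3×65.813) = 172.8 kips.
Tension rupture (net): A_n = (8.6875 − 1×1.3125)×0.375 = 2.7656 in² (U = 1.0, A_e = A_n). φR_n = 0.75 × 65 × 2.7656 = 134.8 kips.
Block shear: shear path 1×[1.75+3×4.0625] = 1×13.9375 in, A_gv = 5.2266, A_nv = 1×(13.9375 − 3.5×1.3125)×0.375 = 3.5039 in²; tension to near edge: (2.125 − 0.5×1.3125)×0.375 = 0.55078 in². R_n = min(0.6×65×3.5039, 0.6×50×5.2266) + 1.0×65×0.55078 = min(136.65, 156.8) + 35.801 = 172.45 kips. φR_n = 0.75 × 172.45 = 129.3 kips.
Governing: min(161.0, 172.8, 134.8, 129.3) = 129.3 kips → block shear.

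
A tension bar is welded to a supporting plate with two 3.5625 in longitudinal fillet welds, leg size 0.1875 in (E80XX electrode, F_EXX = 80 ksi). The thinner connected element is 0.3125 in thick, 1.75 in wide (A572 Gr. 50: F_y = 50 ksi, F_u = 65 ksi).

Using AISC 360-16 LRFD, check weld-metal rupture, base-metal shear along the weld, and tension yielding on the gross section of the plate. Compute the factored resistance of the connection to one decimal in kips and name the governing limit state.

24.6 kips (gross-section yield governs)

Weld metal: throat = 0.707×0.1875 = 0.13256 in, L = 2×3.5625 = 7.125 in. φR_n = 0.75 × 0.6 × 80 × 0.13256 × 7.125 = 34.0 kips.
Base metal shear (0.3125 in plate): yield φR_n = 1.0×0.6×50×0.3125×7.125 = 66.8 kips; rupture φR_n = 0.75×0.6×65×0.3125×7.125 = 65.1 kips; take 65.1 kips (rupture).
Tension yield (gross): A_g = 1.75×0.3125 = 0.54688 in². φR_n = 0.90 × 50 × 0.54688 = 24.6 kips.
Governing: min(34.0, 65.1, 24.6) = 24.6 kips → gross-section yield.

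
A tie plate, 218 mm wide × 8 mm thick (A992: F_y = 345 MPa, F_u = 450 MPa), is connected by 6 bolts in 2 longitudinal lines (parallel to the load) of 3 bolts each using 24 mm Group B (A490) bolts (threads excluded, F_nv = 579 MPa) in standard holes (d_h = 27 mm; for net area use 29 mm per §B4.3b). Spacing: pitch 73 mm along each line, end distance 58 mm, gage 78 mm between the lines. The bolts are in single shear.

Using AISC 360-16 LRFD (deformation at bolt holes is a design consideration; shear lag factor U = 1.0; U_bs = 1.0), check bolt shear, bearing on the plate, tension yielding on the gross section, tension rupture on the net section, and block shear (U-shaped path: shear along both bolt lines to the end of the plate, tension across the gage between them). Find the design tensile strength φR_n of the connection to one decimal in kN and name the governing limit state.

Bolt shear: A_b = π(24)²/4 = 452.39 mm². φR_n = 0.75 × 579 × 452.39 × 6 × 1 = 1178.7 kN.
Bearing (8 mm plate, F_u = 450 MPa): end bolts L_c = 58 − 27/2 = 44.5, R_n = min(1.2×44.5×8×450, 2.4×24×8×450) = 192.24 kN/bolt; interior L_c = 73 − 27 = 46, R_n = 198.72 kN/bolt. φR_n = 0.75 × (2×192.24 + 4×198.72) = 884.5 kN.
Tension yield (gross): A_g = 218×8 = 1744 mm². φR_n = 0.90 × 345 × 1744 = 541.5 kN.
Tension rupture (net): A_n = (218 − 2×29)×8 = 1280 mm² (U = 1.0, A_e = A_n). φR_n = 0.75 × 450 × 1280 = 432.0 kN.
Block shear: shear path 2×[58+2×73] = 2×204 mm, A_gv = 3264, A_nv = 2×(204 − 2.5×29)×8 = 2104 mm²; tension across gage: (78 − 1×29)×8 = 392 mm². R_n = min(0.6×450×2104, 0.6×345×3264) + 1.0×450×392 = min(568.08, 675.65) + 176.4 = 744.48 kN. φR_n = 0.75 × 744.48 = 558.4 kN.
Governing: min(1178.7, 884.5, 541.5, 432.0, 558.4) = 432.0 kN → net-section rupture.

432.0 kN (net-section rupture governs)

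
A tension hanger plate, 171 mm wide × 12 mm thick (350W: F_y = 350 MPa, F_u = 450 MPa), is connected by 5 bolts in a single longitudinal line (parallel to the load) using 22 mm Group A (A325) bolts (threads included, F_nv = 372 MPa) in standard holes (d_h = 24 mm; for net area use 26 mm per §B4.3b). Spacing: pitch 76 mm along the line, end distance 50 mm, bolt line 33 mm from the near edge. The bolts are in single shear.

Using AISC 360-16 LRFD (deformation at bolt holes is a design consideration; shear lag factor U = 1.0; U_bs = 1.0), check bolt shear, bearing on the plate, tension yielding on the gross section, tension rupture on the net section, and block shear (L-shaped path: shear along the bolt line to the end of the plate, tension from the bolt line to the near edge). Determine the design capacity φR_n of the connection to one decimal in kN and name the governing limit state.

Bolt shear: A_b = π(22)²/4 = 380.13 mm². φR_n = 0.75 × 372 × 380.13 × 5 × 1 = 530.3 kN.
Bearing (12 mm plate, F_u = 450 MPa): end bolts L_c = 50 − 24/2 = 38, R_n = min(1.2×38×12×450, 2.4×22×12×450) = 246.24 kN/bolt; interior L_c = 76 − 24 = 52, R_n = 285.12 kN/bolt. φR_n = 0.75 × (1×246.24 + 4×285.12) = 1040.0 kN.
Tension yield (gross): A_g = 171×12 = 2052 mm². φR_n = 0.90 × 350 × 2052 = 646.4 kN.
Tension rupture (net): A_n = (171 − 1×26)×12 = 1740 mm² (U = 1.0, A_e = A_n). φR_n = 0.75 × 450 × 1740 = 587.3 kN.
Block shear: shear path 1×[50+4×76] = 1×354 mm, A_gv = 4248, A_nv = 1×(354 − 4.5×26)×12 = 2844 mm²; tension to near edge: (33 − 0.5×26)×12 = 240 mm². R_n = min(0.6×450×2844, 0.6×350×4248) + 1.0×450×240 = min(767.88, 892.08) + 108 = 875.88 kN. φR_n = 0.75 × 875.88 = 656.9 kN.
Governing: min(530.3, 1040.0, 646.4, 587.3, 656.9) = 530.3 kN → bolt shear.

530.3 kN (bolt shear governs)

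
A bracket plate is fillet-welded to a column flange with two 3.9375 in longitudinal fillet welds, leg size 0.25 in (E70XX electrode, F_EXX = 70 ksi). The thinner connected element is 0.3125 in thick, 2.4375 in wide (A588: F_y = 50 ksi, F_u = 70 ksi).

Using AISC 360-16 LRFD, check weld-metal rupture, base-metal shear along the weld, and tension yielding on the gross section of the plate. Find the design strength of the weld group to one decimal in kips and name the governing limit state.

Weld metal: throat = 0.707×0.25 = 0.17675 in, L = 2×3.9375 = 7.875 in. φR_n = 0.75 × 0.6 × 70 × 0.17675 × 7.875 = 43.8 kips.
Base metal shear (0.3125 in plate): yield φR_n = 1.0×0.6×50×0.3125×7.875 = 73.8 kips; rupture φR_n = 0.75×0.6×70×0.3125×7.875 = 77.5 kips; take 73.8 kips (yield).
Tension yield (gross): A_g = 2.4375×0.3125 = 0.76172 in². φR_n = 0.90 × 50 × 0.76172 = 34.3 kips.
Governing: min(43.8, 73.8, 34.3) = 34.3 kips → gross-section yield.

34.3 kips (gross-section yield governs)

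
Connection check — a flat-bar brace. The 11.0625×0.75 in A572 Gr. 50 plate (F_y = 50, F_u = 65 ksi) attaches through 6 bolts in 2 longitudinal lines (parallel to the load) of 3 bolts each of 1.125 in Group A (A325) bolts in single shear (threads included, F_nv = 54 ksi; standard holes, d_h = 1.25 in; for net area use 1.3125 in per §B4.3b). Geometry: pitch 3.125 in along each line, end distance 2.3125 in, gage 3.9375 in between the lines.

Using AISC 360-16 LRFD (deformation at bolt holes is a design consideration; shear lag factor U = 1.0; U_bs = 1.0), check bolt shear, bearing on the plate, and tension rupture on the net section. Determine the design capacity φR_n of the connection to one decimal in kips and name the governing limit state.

241.5 kips (bolt shear governs)

Bolt shear: A_b = π(1.125)²/4 = 0.99402 in². φR_n = 0.75 × 54 × 0.99402 × 6 × 1 = 241.5 kips.
Bearing (0.75 in plate, F_u = 65 ksi): end bolts L_c = 2.3125 − 1.25/2 = 1.6875, R_n = min(1.2×1.6875×0.75×65, 2.4×1.125×0.75×65) = 98.719 kips/bolt; interior L_c = 3.125 − 1.25 = 1.875, R_n = 109.69 kips/bolt. φR_n = 0.75 × (2×98.719 + 4×109.69) = 477.1 kips.
Tension rupture (net): A_n = (11.0625 − 2×1.3125)×0.75 = 6.3281 in² (U = 1.0, A_e = A_n). φR_n = 0.75 × 65 × 6.3281 = 308.5 kips.
Governing: min(241.5, 477.1, 308.5) = 241.5 kips → bolt shear.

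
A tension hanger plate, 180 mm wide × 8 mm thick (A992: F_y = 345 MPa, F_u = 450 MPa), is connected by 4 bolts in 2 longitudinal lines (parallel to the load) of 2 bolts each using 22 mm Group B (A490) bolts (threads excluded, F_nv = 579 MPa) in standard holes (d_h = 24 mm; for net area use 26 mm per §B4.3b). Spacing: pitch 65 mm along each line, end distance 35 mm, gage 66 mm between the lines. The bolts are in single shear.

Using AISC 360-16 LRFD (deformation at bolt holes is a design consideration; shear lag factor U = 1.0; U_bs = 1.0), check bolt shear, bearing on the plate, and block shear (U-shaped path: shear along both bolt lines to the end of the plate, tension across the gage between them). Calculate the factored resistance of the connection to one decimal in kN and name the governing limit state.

305.6 kN (block shear governs)

Bolt shear: A_b = π(22)²/4 = 380.13 mm². φR_n = 0.75 × 579 × 380.13 × 4 × 1 = 660.3 kN.
Bearing (8 mm plate, F_u = 450 MPa): end bolts L_c = 35 − 24/2 = 23, R_n = min(1.2×23×8×450, 2.4×22×8×450) = 99.36 kN/bolt; interior L_c = 65 − 24 = 41, R_n = 177.12 kN/bolt. φR_n = 0.75 × (2×99.36 + 2×177.12) = 414.7 kN.
Block shear: shear path 2×[35+1×65] = 2×100 mm, A_gv = 1600, A_nv = 2×(100 − 1.5×26)×8 = 976 mm²; tension across gage: (66 − 1×26)×8 = 320 mm². R_n = min(0.6×450×976, 0.6×345×1600) + 1.0×450×320 = min(263.52, 331.2) + 144 = 407.52 kN. φR_n = 0.75 × 407.52 = 305.6 kN.
Governing: min(660.3, 414.7, 305.6) = 305.6 kN → block shear.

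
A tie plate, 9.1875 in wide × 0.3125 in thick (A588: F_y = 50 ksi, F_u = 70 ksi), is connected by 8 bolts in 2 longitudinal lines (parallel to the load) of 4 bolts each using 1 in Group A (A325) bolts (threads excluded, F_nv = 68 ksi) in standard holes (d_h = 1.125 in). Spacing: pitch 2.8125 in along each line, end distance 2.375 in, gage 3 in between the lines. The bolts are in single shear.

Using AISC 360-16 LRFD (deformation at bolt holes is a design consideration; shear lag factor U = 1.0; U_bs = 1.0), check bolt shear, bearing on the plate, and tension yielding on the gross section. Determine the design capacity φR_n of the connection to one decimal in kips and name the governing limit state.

129.2 kips (gross-section yield governs)

Bolt shear: A_b = π(1)²/4 = 0.7854 in². φR_n = 0.75 × 68 × 0.7854 × 8 × 1 = 320.4 kips.
Bearing (0.3125 in plate, F_u = 70 ksi): end bolts L_c = 2.375 − 1.125/2 = 1.8125, R_n = min(1.2×1.8125×0.3125×70, 2.4×1×0.3125×70) = 47.578 kips/bolt; interior L_c = 2.8125 − 1.125 = 1.6875, R_n = 44.297 kips/bolt. φR_n = 0.75 × (2×47.578 + 6×44.297) = 270.7 kips.
Tension yield (gross): A_g = 9.1875×0.3125 = 2.8711 in². φR_n = 0.90 × 50 × 2.8711 = 129.2 kips.
Governing: min(320.4, 270.7, 129.2) = 129.2 kips → gross-section yield.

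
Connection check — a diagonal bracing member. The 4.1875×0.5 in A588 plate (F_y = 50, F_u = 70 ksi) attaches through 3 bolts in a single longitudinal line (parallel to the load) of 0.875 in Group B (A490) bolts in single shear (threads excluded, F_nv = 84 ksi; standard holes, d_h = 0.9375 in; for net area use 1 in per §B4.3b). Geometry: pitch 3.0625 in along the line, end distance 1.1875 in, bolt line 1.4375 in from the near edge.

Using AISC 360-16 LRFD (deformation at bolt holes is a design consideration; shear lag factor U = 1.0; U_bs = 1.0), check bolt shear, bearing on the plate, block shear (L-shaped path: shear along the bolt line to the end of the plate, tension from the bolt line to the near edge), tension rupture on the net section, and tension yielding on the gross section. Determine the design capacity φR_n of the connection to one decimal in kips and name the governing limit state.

Bolt shear: A_b = π(0.875)²/4 = 0.60132 in². φR_n = 0.75 × 84 × 0.60132 × 3 × 1 = 113.6 kips.
Bearing (0.5 in plate, F_u = 70 ksi): end bolts L_c = 1.1875 − 0.9375/2 = 0.71875, R_n = min(1.2×0.71875×0.5×70, 2.4×0.875×0.5×70) = 30.188 kips/bolt; interior L_c = 3.0625 − 0.9375 = 2.125, R_n = 73.5 kips/bolt. φR_n = 0.75 × (1×30.188 + 2×73.5) = 132.9 kips.
Block shear: shear path 1×[1.1875+2×3.0625] = 1×7.3125 in, A_gv = 3.6563, A_nv = 1×(7.3125 − 2.5×1)×0.5 = 2.4063 in²; tension to near edge: (1.4375 − 0.5×1)×0.5 = 0.46875 in². R_n = min(0.6×70×2.4063, 0.6×50×3.6563) + 1.0×70×0.46875 = min(101.06, 109.69) + 32.813 = 133.87 kips. φR_n = 0.75 × 133.87 = 100.4 kips.
Tension rupture (net): A_n = (4.1875 − 1×1)×0.5 = 1.5938 in² (U = 1.0, A_e = A_n). φR_n = 0.75 × 70 × 1.5938 = 83.7 kips.
Tension yield (gross): A_g = 4.1875×0.5 = 2.0938 in². φR_n = 0.90 × 50 × 2.0938 = 94.2 kips.
Governing: min(113.6, 132.9, 100.4, 83.7, 94.2) = 83.7 kips → net-section rupture.

83.7 kips (net-section rupture governs)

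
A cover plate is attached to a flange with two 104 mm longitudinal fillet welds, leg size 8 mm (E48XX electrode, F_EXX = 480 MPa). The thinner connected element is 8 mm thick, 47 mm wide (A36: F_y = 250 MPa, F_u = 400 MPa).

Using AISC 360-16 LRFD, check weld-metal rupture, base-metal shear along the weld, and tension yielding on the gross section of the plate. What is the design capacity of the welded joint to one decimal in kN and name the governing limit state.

Weld metal: throat = 0.707×8 = 5.656 mm, L = 2×104 = 208 mm. φR_n = 0.75 × 0.6 × 480 × 5.656 × 208 = 254.1 kN.
Base metal shear (8 mm plate): yield φR_n = 1.0×0.6×250×8×208 = 249.6 kN; rupture φR_n = 0.75×0.6×400×8×208 = 299.5 kN; take 249.6 kN (yield).
Tension yield (gross): A_g = 47×8 = 376 mm². φR_n = 0.90 × 250 × 376 = 84.6 kN.
Governing: min(254.1, 249.6, 84.6) = 84.6 kN → gross-section yield.

84.6 kN (gross-section yield governs)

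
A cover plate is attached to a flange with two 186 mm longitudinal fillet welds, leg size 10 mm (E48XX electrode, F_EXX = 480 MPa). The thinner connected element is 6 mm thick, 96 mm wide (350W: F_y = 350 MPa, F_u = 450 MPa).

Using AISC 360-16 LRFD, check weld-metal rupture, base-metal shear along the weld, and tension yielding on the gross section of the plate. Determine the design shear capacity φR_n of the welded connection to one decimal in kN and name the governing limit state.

181.4 kN (gross-section yield governs)

Weld metal: throat = 0.707×10 = 7.07 mm, L = 2×186 = 372 mm. φR_n = 0.75 × 0.6 × 480 × 7.07 × 372 = 568.1 kN.
Base metal shear (6 mm plate): yield φR_n = 1.0×0.6×350×6×372 = 468.7 kN; rupture φR_n = 0.75×0.6×450×6×372 = 452.0 kN; take 452.0 kN (rupture).
Tension yield (gross): A_g = 96×6 = 576 mm². φR_n = 0.90 × 350 × 576 = 181.4 kN.
Governing: min(568.1, 452.0, 181.4) = 181.4 kN → gross-section yield.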